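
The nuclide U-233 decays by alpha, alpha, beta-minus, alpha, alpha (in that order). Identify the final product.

At-217

Start: (A, Z) = (233, 92).
After α: (229, 90).
After α: (225, 88).
After β⁻: (225, 89).
After α: (221, 87).
After α: (217, 85).
Z = 85 is astatine.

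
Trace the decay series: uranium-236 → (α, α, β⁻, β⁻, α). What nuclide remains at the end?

Ra-224

Start: (A, Z) = (236, 92).
After α: (232, 90).
After α: (228, 88).
After β⁻: (228, 89).
After β⁻: (228, 90).
After α: (224, 88).
Z = 88 is radium.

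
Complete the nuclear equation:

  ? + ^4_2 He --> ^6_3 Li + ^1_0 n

Conserve mass number: A + 4 = 6 + 1, so A = 3.
Conserve atomic number: Z + 2 = 3 + 0, so Z = 1.
A = 3 and Z = 1 is ^3_1 H — a triton.

triton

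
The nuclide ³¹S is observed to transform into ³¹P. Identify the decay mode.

ΔA = 31 − 31 = 0; ΔZ = 15 − 16 = -1.
A is unchanged and Z drops by 1 — a proton has become a neutron (β⁺ emission or electron capture).

beta-plus decay or electron capture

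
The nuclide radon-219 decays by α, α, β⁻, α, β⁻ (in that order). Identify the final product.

Pb-207

Start: (A, Z) = (219, 86).
After α: (215, 84).
After α: (211, 82).
After β⁻: (211, 83).
After α: (207, 81).
After β⁻: (207, 82).
Z = 82 is lead.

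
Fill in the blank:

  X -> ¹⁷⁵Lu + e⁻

Conserve mass number: A = 175 + 0, so A = 175.
Conserve atomic number: Z = 71 − 1, so Z = 70.
Z = 70 is ytterbium, so the species is ¹⁷⁵Yb.

Yb-175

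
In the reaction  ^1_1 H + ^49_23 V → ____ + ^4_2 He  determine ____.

Conserve mass number: 1 + 49 = A + 4, so A = 46.
Conserve atomic number: 1 + 23 = Z + 2, so Z = 22.
Z = 22 is titanium, so the species is ^46_22 Ti.

Ti-46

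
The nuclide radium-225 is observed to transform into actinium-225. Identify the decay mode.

beta-minus decay

ΔA = 225 − 225 = 0; ΔZ = 89 − 88 = +1.
A is unchanged and Z rises by 1 — a neutron has become a proton (β⁻ decay).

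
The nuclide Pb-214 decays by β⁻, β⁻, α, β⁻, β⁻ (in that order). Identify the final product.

Start: (A, Z) = (214, 82).
After β⁻: (214, 83).
After β⁻: (214, 84).
After α: (210, 82).
After β⁻: (210, 83).
After β⁻: (210, 84).
Z = 84 is polonium.

Po-210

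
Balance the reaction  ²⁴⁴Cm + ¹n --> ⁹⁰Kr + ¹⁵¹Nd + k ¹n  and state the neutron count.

4

Conserve mass number: 245 = 90 + 151 + k, so k = 245 − 241 = 4.
Check atomic number: 96 = 36 + 60 + 0 = 96. ✓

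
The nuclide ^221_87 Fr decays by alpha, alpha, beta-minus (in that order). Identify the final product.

Po-213

Start: (A, Z) = (221, 87).
After α: (217, 85).
After α: (213, 83).
After β⁻: (213, 84).
Z = 84 is polonium.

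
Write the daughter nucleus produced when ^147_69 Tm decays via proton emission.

Er-146

Proton emission: mass number changes by -1, atomic number by -1.
A: 147 − 1 = 146; Z: 69 − 1 = 68.
Z = 68 is erbium, so the daughter is ^146_68 Er.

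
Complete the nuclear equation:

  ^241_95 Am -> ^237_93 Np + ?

alpha particle

Conserve mass number: 241 = 237 + A, so A = 4.
Conserve atomic number: 95 = 93 + Z, so Z = 2.
A = 4 and Z = 2 is ^4_2 He — an alpha particle.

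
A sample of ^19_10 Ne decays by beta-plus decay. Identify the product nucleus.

Beta-plus decay: mass number changes by +0, atomic number by -1.
A: 19 = 19; Z: 10 − 1 = 9.
Z = 9 is fluorine, so the daughter is ^19_9 F.

F-19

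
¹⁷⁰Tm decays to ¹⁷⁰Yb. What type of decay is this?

beta-minus decay

ΔA = 170 − 170 = 0; ΔZ = 70 − 69 = +1.
A is unchanged and Z rises by 1 — a neutron has become a proton (β⁻ decay).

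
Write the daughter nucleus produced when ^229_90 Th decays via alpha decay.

Ra-225

Alpha decay: mass number changes by -4, atomic number by -2.
A: 229 − 4 = 225; Z: 90 − 2 = 88.
Z = 88 is radium, so the daughter is ^225_88 Ra.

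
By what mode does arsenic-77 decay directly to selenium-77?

beta-minus decay

ΔA = 77 − 77 = 0; ΔZ = 34 − 33 = +1.
A is unchanged and Z rises by 1 — a neutron has become a proton (β⁻ decay).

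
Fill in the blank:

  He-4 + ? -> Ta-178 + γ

Lu-174

Conserve mass number: 4 + A = 178 + 0, so A = 174.
Conserve atomic number: 2 + Z = 73 + 0, so Z = 71.
Z = 71 is lutetium, so the species is Lu-174.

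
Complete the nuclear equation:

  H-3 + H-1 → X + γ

Conserve mass number: 3 + 1 = A + 0, so A = 4.
Conserve atomic number: 1 + 1 = Z + 0, so Z = 2.
A = 4 and Z = 2 is He-4 — an alpha particle.

He-4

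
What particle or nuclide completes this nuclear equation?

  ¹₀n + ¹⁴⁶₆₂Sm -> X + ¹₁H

Conserve mass number: 1 + 146 = A + 1, so A = 146.
Conserve atomic number: 0 + 62 = Z + 1, so Z = 61.
Z = 61 is promethium, so the species is ¹⁴⁶₆₁Pm.

Pm-146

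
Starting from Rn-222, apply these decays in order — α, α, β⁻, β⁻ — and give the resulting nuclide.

Po-214

Start: (A, Z) = (222, 86).
After α: (218, 84).
After α: (214, 82).
After β⁻: (214, 83).
After β⁻: (214, 84).
Z = 84 is polonium.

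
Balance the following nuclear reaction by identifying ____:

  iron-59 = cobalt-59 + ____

beta-minus particle

Conserve mass number: 59 = 59 + A, so A = 0.
Conserve atomic number: 26 = 27 + Z, so Z = -1.
A = 0 and Z = -1 is e⁻ — a beta-minus particle.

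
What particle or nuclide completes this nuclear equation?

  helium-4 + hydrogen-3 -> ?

Conserve mass number: 4 + 3 = A, so A = 7.
Conserve atomic number: 2 + 1 = Z, so Z = 3.
Z = 3 is lithium, so the species is lithium-7.

Li-7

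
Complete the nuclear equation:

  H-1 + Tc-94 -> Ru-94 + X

neutron

Conserve mass number: 1 + 94 = 94 + A, so A = 1.
Conserve atomic number: 1 + 43 = 44 + Z, so Z = 0.
A = 1 and Z = 0 is n — a neutron.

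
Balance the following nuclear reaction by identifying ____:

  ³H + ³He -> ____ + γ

Conserve mass number: 3 + 3 = A + 0, so A = 6.
Conserve atomic number: 1 + 2 = Z + 0, so Z = 3.
Z = 3 is lithium, so the species is ⁶Li.

Li-6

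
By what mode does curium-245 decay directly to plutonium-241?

alpha decay

ΔA = 241 − 245 = -4; ΔZ = 94 − 96 = -2.
A drops by 4 and Z drops by 2 — the signature of alpha emission.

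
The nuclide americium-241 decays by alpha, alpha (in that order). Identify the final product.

Start: (A, Z) = (241, 95).
After α: (237, 93).
After α: (233, 91).
Z = 91 is protactinium.

Pa-233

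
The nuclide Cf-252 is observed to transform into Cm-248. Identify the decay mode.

ΔA = 248 − 252 = -4; ΔZ = 96 − 98 = -2.
A drops by 4 and Z drops by 2 — the signature of alpha emission.

alpha decay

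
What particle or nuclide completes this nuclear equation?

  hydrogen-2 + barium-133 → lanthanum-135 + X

gamma ray

Conserve mass number: 2 + 133 = 135 + A, so A = 0.
Conserve atomic number: 1 + 56 = 57 + Z, so Z = 0.
A = 0 and Z = 0 is γ — a gamma ray.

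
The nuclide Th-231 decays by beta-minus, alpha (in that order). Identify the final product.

Start: (A, Z) = (231, 90).
After β⁻: (231, 91).
After α: (227, 89).
Z = 89 is actinium.

Ac-227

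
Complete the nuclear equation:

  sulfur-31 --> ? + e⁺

Conserve mass number: 31 = A + 0, so A = 31.
Conserve atomic number: 16 = Z + 1, so Z = 15.
Z = 15 is phosphorus, so the species is phosphorus-31.

P-31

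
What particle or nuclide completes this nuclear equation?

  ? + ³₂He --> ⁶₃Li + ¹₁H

alpha particle

Conserve mass number: A + 3 = 6 + 1, so A = 4.
Conserve atomic number: Z + 2 = 3 + 1, so Z = 2.
A = 4 and Z = 2 is ⁴₂He — an alpha particle.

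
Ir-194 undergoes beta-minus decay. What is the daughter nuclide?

Beta-minus decay: mass number changes by +0, atomic number by +1.
A: 194 = 194; Z: 77 + 1 = 78.
Z = 78 is platinum, so the daughter is Pt-194.

Pt-194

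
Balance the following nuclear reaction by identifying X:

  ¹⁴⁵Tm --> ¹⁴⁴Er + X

Conserve mass number: 145 = 144 + A, so A = 1.
Conserve atomic number: 69 = 68 + Z, so Z = 1.
A = 1 and Z = 1 is ¹H — a proton.

proton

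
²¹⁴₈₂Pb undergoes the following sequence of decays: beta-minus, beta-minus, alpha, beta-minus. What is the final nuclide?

Start: (A, Z) = (214, 82).
After β⁻: (214, 83).
After β⁻: (214, 84).
After α: (210, 82).
After β⁻: (210, 83).
Z = 83 is bismuth.

Bi-210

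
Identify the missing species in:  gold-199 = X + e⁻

Hg-199

Conserve mass number: 199 = A + 0, so A = 199.
Conserve atomic number: 79 = Z − 1, so Z = 80.
Z = 80 is mercury, so the species is mercury-199.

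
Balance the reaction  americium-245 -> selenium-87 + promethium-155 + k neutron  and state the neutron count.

3

Conserve mass number: 245 = 87 + 155 + k, so k = 245 − 242 = 3.
Check atomic number: 95 = 34 + 61 + 0 = 95. ✓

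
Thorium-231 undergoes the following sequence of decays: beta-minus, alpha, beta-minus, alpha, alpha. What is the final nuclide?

Rn-219

Start: (A, Z) = (231, 90).
After β⁻: (231, 91).
After α: (227, 89).
After β⁻: (227, 90).
After α: (223, 88).
After α: (219, 86).
Z = 86 is radon.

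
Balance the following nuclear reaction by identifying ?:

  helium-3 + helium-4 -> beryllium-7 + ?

Conserve mass number: 3 + 4 = 7 + A, so A = 0.
Conserve atomic number: 2 + 2 = 4 + Z, so Z = 0.
A = 0 and Z = 0 is γ — a gamma ray.

gamma ray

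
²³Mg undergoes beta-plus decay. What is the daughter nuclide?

Na-23

Beta-plus decay: mass number changes by +0, atomic number by -1.
A: 23 = 23; Z: 12 − 1 = 11.
Z = 11 is sodium, so the daughter is ²³Na.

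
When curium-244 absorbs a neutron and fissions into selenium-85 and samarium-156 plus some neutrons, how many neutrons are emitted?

Conserve mass number: 245 = 85 + 156 + k, so k = 245 − 241 = 4.
Check atomic number: 96 = 34 + 62 + 0 = 96. ✓

4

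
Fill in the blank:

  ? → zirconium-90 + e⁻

Y-90

Conserve mass number: A = 90 + 0, so A = 90.
Conserve atomic number: Z = 40 − 1, so Z = 39.
Z = 39 is yttrium, so the species is yttrium-90.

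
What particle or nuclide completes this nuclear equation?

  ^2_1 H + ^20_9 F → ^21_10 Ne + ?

Conserve mass number: 2 + 20 = 21 + A, so A = 1.
Conserve atomic number: 1 + 9 = 10 + Z, so Z = 0.
A = 1 and Z = 0 is ^1_0 n — a neutron.

neutron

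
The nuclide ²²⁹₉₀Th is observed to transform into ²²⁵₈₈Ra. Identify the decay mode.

ΔA = 225 − 229 = -4; ΔZ = 88 − 90 = -2.
A drops by 4 and Z drops by 2 — the signature of alpha emission.

alpha decay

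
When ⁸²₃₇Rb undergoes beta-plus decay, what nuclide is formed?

Beta-plus decay: mass number changes by +0, atomic number by -1.
A: 82 = 82; Z: 37 − 1 = 36.
Z = 36 is krypton, so the daughter is ⁸²₃₆Kr.

Kr-82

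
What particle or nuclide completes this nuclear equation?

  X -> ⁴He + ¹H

Li-5

Conserve mass number: A = 4 + 1, so A = 5.
Conserve atomic number: Z = 2 + 1, so Z = 3.
Z = 3 is lithium, so the species is ⁵Li.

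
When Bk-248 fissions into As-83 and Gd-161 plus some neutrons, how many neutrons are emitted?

Conserve mass number: 248 = 83 + 161 + k, so k = 248 − 244 = 4.
Check atomic number: 97 = 33 + 64 + 0 = 97. ✓

4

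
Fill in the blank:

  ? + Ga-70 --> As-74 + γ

alpha particle

Conserve mass number: A + 70 = 74 + 0, so A = 4.
Conserve atomic number: Z + 31 = 33 + 0, so Z = 2.
A = 4 and Z = 2 is He-4 — an alpha particle.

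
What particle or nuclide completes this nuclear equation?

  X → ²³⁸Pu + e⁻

Np-238

Conserve mass number: A = 238 + 0, so A = 238.
Conserve atomic number: Z = 94 − 1, so Z = 93.
Z = 93 is neptunium, so the species is ²³⁸Np.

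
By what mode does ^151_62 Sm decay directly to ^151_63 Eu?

beta-minus decay

ΔA = 151 − 151 = 0; ΔZ = 63 − 62 = +1.
A is unchanged and Z rises by 1 — a neutron has become a proton (β⁻ decay).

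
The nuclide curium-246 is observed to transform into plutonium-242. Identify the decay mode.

ΔA = 242 − 246 = -4; ΔZ = 94 − 96 = -2.
A drops by 4 and Z drops by 2 — the signature of alpha emission.

alpha decay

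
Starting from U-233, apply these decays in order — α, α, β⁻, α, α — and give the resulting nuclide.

Start: (A, Z) = (233, 92).
After α: (229, 90).
After α: (225, 88).
After β⁻: (225, 89).
After α: (221, 87).
After α: (217, 85).
Z = 85 is astatine.

At-217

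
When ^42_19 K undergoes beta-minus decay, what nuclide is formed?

Ca-42

Beta-minus decay: mass number changes by +0, atomic number by +1.
A: 42 = 42; Z: 19 + 1 = 20.
Z = 20 is calcium, so the daughter is ^42_20 Ca.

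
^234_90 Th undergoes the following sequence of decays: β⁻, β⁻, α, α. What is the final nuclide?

Ra-226

Start: (A, Z) = (234, 90).
After β⁻: (234, 91).
After β⁻: (234, 92).
After α: (230, 90).
After α: (226, 88).
Z = 88 is radium.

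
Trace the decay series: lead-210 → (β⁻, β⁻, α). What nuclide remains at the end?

Start: (A, Z) = (210, 82).
After β⁻: (210, 83).
After β⁻: (210, 84).
After α: (206, 82).
Z = 82 is lead.

Pb-206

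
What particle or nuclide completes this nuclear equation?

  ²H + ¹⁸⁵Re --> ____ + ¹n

Conserve mass number: 2 + 185 = A + 1, so A = 186.
Conserve atomic number: 1 + 75 = Z + 0, so Z = 76.
Z = 76 is osmium, so the species is ¹⁸⁶Os.

Os-186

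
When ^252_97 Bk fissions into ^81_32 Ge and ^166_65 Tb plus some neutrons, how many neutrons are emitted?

Conserve mass number: 252 = 81 + 166 + k, so k = 252 − 247 = 5.
Check atomic number: 97 = 32 + 65 + 0 = 97. ✓

5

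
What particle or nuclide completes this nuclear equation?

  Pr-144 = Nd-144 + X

beta-minus particle

Conserve mass number: 144 = 144 + A, so A = 0.
Conserve atomic number: 59 = 60 + Z, so Z = -1.
A = 0 and Z = -1 is e⁻ — a beta-minus particle.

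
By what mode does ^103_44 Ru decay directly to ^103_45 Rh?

beta-minus decay

ΔA = 103 − 103 = 0; ΔZ = 45 − 44 = +1.
A is unchanged and Z rises by 1 — a neutron has become a proton (β⁻ decay).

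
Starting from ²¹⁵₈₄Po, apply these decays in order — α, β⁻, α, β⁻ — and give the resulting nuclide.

Pb-207

Start: (A, Z) = (215, 84).
After α: (211, 82).
After β⁻: (211, 83).
After α: (207, 81).
After β⁻: (207, 82).
Z = 82 is lead.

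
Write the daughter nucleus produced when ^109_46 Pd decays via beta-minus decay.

Beta-minus decay: mass number changes by +0, atomic number by +1.
A: 109 = 109; Z: 46 + 1 = 47.
Z = 47 is silver, so the daughter is ^109_47 Ag.

Ag-109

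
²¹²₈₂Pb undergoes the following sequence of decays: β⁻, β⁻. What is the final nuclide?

Start: (A, Z) = (212, 82).
After β⁻: (212, 83).
After β⁻: (212, 84).
Z = 84 is polonium.

Po-212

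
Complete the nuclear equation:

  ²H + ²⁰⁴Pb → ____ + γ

Conserve mass number: 2 + 204 = A + 0, so A = 206.
Conserve atomic number: 1 + 82 = Z + 0, so Z = 83.
Z = 83 is bismuth, so the species is ²⁰⁶Bi.

Bi-206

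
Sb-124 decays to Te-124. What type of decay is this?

beta-minus decay

ΔA = 124 − 124 = 0; ΔZ = 52 − 51 = +1.
A is unchanged and Z rises by 1 — a neutron has become a proton (β⁻ decay).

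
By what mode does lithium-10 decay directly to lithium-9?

neutron emission

ΔA = 9 − 10 = -1; ΔZ = 3 − 3 = +0.
A drops by 1 with Z unchanged — a neutron was emitted.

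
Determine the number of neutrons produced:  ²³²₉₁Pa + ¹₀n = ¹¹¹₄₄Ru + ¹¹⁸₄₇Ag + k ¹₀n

4

Conserve mass number: 233 = 111 + 118 + k, so k = 233 − 229 = 4.
Check atomic number: 91 = 44 + 47 + 0 = 91. ✓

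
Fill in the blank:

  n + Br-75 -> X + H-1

Conserve mass number: 1 + 75 = A + 1, so A = 75.
Conserve atomic number: 0 + 35 = Z + 1, so Z = 34.
Z = 34 is selenium, so the species is Se-75.

Se-75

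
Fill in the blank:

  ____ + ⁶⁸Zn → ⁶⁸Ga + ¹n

proton

Conserve mass number: A + 68 = 68 + 1, so A = 1.
Conserve atomic number: Z + 30 = 31 + 0, so Z = 1.
A = 1 and Z = 1 is ¹H — a proton.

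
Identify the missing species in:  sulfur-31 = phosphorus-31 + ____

positron

Conserve mass number: 31 = 31 + A, so A = 0.
Conserve atomic number: 16 = 15 + Z, so Z = 1.
A = 0 and Z = 1 is e⁺ — a positron.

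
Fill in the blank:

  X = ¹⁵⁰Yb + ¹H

Conserve mass number: A = 150 + 1, so A = 151.
Conserve atomic number: Z = 70 + 1, so Z = 71.
Z = 71 is lutetium, so the species is ¹⁵¹Lu.

Lu-151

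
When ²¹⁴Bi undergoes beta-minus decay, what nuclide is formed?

Po-214

Beta-minus decay: mass number changes by +0, atomic number by +1.
A: 214 = 214; Z: 83 + 1 = 84.
Z = 84 is polonium, so the daughter is ²¹⁴Po.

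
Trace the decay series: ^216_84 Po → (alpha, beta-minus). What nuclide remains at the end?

Start: (A, Z) = (216, 84).
After α: (212, 82).
After β⁻: (212, 83).
Z = 83 is bismuth.

Bi-212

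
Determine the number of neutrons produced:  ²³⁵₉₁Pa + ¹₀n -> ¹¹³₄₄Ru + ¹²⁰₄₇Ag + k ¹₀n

3

Conserve mass number: 236 = 113 + 120 + k, so k = 236 − 233 = 3.
Check atomic number: 91 = 44 + 47 + 0 = 91. ✓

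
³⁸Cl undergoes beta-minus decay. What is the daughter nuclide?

Beta-minus decay: mass number changes by +0, atomic number by +1.
A: 38 = 38; Z: 17 + 1 = 18.
Z = 18 is argon, so the daughter is ³⁸Ar.

Ar-38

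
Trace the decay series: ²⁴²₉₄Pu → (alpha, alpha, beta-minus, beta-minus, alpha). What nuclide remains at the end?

Start: (A, Z) = (242, 94).
After α: (238, 92).
After α: (234, 90).
After β⁻: (234, 91).
After β⁻: (234, 92).
After α: (230, 90).
Z = 90 is thorium.

Th-230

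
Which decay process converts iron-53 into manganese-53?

beta-plus decay or electron capture

ΔA = 53 − 53 = 0; ΔZ = 25 − 26 = -1.
A is unchanged and Z drops by 1 — a proton has become a neutron (β⁺ emission or electron capture).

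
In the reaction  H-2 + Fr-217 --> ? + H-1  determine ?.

Fr-218

Conserve mass number: 2 + 217 = A + 1, so A = 218.
Conserve atomic number: 1 + 87 = Z + 1, so Z = 87.
Z = 87 is francium, so the species is Fr-218.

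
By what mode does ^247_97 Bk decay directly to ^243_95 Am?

ΔA = 243 − 247 = -4; ΔZ = 95 − 97 = -2.
A drops by 4 and Z drops by 2 — the signature of alpha emission.

alpha decay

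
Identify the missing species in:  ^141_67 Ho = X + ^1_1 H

Dy-140

Conserve mass number: 141 = A + 1, so A = 140.
Conserve atomic number: 67 = Z + 1, so Z = 66.
Z = 66 is dysprosium, so the species is ^140_66 Dy.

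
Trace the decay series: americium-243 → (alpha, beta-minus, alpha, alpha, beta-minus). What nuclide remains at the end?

Start: (A, Z) = (243, 95).
After α: (239, 93).
After β⁻: (239, 94).
After α: (235, 92).
After α: (231, 90).
After β⁻: (231, 91).
Z = 91 is protactinium.

Pa-231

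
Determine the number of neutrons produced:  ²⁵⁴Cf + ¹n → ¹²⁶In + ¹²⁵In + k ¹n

Conserve mass number: 255 = 126 + 125 + k, so k = 255 − 251 = 4.
Check atomic number: 98 = 49 + 49 + 0 = 98. ✓

4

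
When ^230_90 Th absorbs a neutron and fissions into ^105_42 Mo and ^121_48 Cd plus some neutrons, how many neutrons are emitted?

5

Conserve mass number: 231 = 105 + 121 + k, so k = 231 − 226 = 5.
Check atomic number: 90 = 42 + 48 + 0 = 90. ✓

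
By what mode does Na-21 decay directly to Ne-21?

beta-plus decay or electron capture

ΔA = 21 − 21 = 0; ΔZ = 10 − 11 = -1.
A is unchanged and Z drops by 1 — a proton has become a neutron (β⁺ emission or electron capture).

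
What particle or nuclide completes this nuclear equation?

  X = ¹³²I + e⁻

Te-132

Conserve mass number: A = 132 + 0, so A = 132.
Conserve atomic number: Z = 53 − 1, so Z = 52.
Z = 52 is tellurium, so the species is ¹³²Te.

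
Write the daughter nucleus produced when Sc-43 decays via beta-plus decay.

Ca-43

Beta-plus decay: mass number changes by +0, atomic number by -1.
A: 43 = 43; Z: 21 − 1 = 20.
Z = 20 is calcium, so the daughter is Ca-43.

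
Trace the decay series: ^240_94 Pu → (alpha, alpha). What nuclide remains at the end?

Start: (A, Z) = (240, 94).
After α: (236, 92).
After α: (232, 90).
Z = 90 is thorium.

Th-232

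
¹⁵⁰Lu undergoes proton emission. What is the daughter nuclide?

Proton emission: mass number changes by -1, atomic number by -1.
A: 150 − 1 = 149; Z: 71 − 1 = 70.
Z = 70 is ytterbium, so the daughter is ¹⁴⁹Yb.

Yb-149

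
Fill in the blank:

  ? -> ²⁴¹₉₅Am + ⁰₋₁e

Conserve mass number: A = 241 + 0, so A = 241.
Conserve atomic number: Z = 95 − 1, so Z = 94.
Z = 94 is plutonium, so the species is ²⁴¹₉₄Pu.

Pu-241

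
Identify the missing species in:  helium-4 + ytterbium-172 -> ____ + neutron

Hf-175

Conserve mass number: 4 + 172 = A + 1, so A = 175.
Conserve atomic number: 2 + 70 = Z + 0, so Z = 72.
Z = 72 is hafnium, so the species is hafnium-175.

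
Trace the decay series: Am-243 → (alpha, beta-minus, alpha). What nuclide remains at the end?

Start: (A, Z) = (243, 95).
After α: (239, 93).
After β⁻: (239, 94).
After α: (235, 92).
Z = 92 is uranium.

U-235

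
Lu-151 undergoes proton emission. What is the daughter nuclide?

Yb-150

Proton emission: mass number changes by -1, atomic number by -1.
A: 151 − 1 = 150; Z: 71 − 1 = 70.
Z = 70 is ytterbium, so the daughter is Yb-150.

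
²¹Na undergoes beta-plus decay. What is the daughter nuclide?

Ne-21

Beta-plus decay: mass number changes by +0, atomic number by -1.
A: 21 = 21; Z: 11 − 1 = 10.
Z = 10 is neon, so the daughter is ²¹Ne.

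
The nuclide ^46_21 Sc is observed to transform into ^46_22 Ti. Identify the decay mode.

beta-minus decay

ΔA = 46 − 46 = 0; ΔZ = 22 − 21 = +1.
A is unchanged and Z rises by 1 — a neutron has become a proton (β⁻ decay).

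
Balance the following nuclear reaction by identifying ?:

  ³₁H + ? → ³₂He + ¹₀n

proton

Conserve mass number: 3 + A = 3 + 1, so A = 1.
Conserve atomic number: 1 + Z = 2 + 0, so Z = 1.
A = 1 and Z = 1 is ¹₁H — a proton.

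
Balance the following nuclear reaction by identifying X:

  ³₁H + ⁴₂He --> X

Conserve mass number: 3 + 4 = A, so A = 7.
Conserve atomic number: 1 + 2 = Z, so Z = 3.
Z = 3 is lithium, so the species is ⁷₃Li.

Li-7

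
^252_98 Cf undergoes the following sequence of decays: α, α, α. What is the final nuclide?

U-240

Start: (A, Z) = (252, 98).
After α: (248, 96).
After α: (244, 94).
After α: (240, 92).
Z = 92 is uranium.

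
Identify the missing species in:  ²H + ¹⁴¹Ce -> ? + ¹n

Conserve mass number: 2 + 141 = A + 1, so A = 142.
Conserve atomic number: 1 + 58 = Z + 0, so Z = 59.
Z = 59 is praseodymium, so the species is ¹⁴²Pr.

Pr-142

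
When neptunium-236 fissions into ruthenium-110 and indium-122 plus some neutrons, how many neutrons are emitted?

Conserve mass number: 236 = 110 + 122 + k, so k = 236 − 232 = 4.
Check atomic number: 93 = 44 + 49 + 0 = 93. ✓

4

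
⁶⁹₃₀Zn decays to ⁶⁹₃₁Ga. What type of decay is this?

beta-minus decay

ΔA = 69 − 69 = 0; ΔZ = 31 − 30 = +1.
A is unchanged and Z rises by 1 — a neutron has become a proton (β⁻ decay).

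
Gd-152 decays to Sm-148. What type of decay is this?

ΔA = 148 − 152 = -4; ΔZ = 62 − 64 = -2.
A drops by 4 and Z drops by 2 — the signature of alpha emission.

alpha decay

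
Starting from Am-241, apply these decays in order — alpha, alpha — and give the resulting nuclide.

Pa-233

Start: (A, Z) = (241, 95).
After α: (237, 93).
After α: (233, 91).
Z = 91 is protactinium.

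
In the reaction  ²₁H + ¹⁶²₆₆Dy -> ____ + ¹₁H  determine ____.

Conserve mass number: 2 + 162 = A + 1, so A = 163.
Conserve atomic number: 1 + 66 = Z + 1, so Z = 66.
Z = 66 is dysprosium, so the species is ¹⁶³₆₆Dy.

Dy-163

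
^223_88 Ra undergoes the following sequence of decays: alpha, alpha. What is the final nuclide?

Start: (A, Z) = (223, 88).
After α: (219, 86).
After α: (215, 84).
Z = 84 is polonium.

Po-215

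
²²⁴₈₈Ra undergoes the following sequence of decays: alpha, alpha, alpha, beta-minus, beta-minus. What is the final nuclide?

Start: (A, Z) = (224, 88).
After α: (220, 86).
After α: (216, 84).
After α: (212, 82).
After β⁻: (212, 83).
After β⁻: (212, 84).
Z = 84 is polonium.

Po-212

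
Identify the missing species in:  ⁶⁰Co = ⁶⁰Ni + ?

beta-minus particle

Conserve mass number: 60 = 60 + A, so A = 0.
Conserve atomic number: 27 = 28 + Z, so Z = -1.
A = 0 and Z = -1 is e⁻ — a beta-minus particle.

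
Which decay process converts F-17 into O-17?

beta-plus decay or electron capture

ΔA = 17 − 17 = 0; ΔZ = 8 − 9 = -1.
A is unchanged and Z drops by 1 — a proton has become a neutron (β⁺ emission or electron capture).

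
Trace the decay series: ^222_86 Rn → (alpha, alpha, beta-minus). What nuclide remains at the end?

Start: (A, Z) = (222, 86).
After α: (218, 84).
After α: (214, 82).
After β⁻: (214, 83).
Z = 83 is bismuth.

Bi-214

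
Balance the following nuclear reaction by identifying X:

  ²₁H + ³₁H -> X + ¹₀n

Conserve mass number: 2 + 3 = A + 1, so A = 4.
Conserve atomic number: 1 + 1 = Z + 0, so Z = 2.
A = 4 and Z = 2 is ⁴₂He — an alpha particle.

He-4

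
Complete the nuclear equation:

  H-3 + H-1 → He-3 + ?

neutron

Conserve mass number: 3 + 1 = 3 + A, so A = 1.
Conserve atomic number: 1 + 1 = 2 + Z, so Z = 0.
A = 1 and Z = 0 is n — a neutron.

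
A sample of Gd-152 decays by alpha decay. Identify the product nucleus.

Sm-148

Alpha decay: mass number changes by -4, atomic number by -2.
A: 152 − 4 = 148; Z: 64 − 2 = 62.
Z = 62 is samarium, so the daughter is Sm-148.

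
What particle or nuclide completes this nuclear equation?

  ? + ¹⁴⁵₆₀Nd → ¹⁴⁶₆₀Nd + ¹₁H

deuteron

Conserve mass number: A + 145 = 146 + 1, so A = 2.
Conserve atomic number: Z + 60 = 60 + 1, so Z = 1.
A = 2 and Z = 1 is ²₁H — a deuteron.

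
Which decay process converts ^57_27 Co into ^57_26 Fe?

beta-plus decay or electron capture

ΔA = 57 − 57 = 0; ΔZ = 26 − 27 = -1.
A is unchanged and Z drops by 1 — a proton has become a neutron (β⁺ emission or electron capture).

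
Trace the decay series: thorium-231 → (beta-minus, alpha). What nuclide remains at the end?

Ac-227

Start: (A, Z) = (231, 90).
After β⁻: (231, 91).
After α: (227, 89).
Z = 89 is actinium.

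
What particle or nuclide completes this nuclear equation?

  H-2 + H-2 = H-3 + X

Conserve mass number: 2 + 2 = 3 + A, so A = 1.
Conserve atomic number: 1 + 1 = 1 + Z, so Z = 1.
A = 1 and Z = 1 is H-1 — a proton.

proton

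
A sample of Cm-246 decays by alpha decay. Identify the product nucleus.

Alpha decay: mass number changes by -4, atomic number by -2.
A: 246 − 4 = 242; Z: 96 − 2 = 94.
Z = 94 is plutonium, so the daughter is Pu-242.

Pu-242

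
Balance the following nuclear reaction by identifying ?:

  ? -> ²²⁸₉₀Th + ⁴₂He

U-232

Conserve mass number: A = 228 + 4, so A = 232.
Conserve atomic number: Z = 90 + 2, so Z = 92.
Z = 92 is uranium, so the species is ²³²₉₂U.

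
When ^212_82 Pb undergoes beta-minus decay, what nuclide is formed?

Beta-minus decay: mass number changes by +0, atomic number by +1.
A: 212 = 212; Z: 82 + 1 = 83.
Z = 83 is bismuth, so the daughter is ^212_83 Bi.

Bi-212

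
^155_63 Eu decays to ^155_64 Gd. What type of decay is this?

beta-minus decay

ΔA = 155 − 155 = 0; ΔZ = 64 − 63 = +1.
A is unchanged and Z rises by 1 — a neutron has become a proton (β⁻ decay).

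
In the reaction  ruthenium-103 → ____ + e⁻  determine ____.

Rh-103

Conserve mass number: 103 = A + 0, so A = 103.
Conserve atomic number: 44 = Z − 1, so Z = 45.
Z = 45 is rhodium, so the species is rhodium-103.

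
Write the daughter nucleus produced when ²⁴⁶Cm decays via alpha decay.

Pu-242

Alpha decay: mass number changes by -4, atomic number by -2.
A: 246 − 4 = 242; Z: 96 − 2 = 94.
Z = 94 is plutonium, so the daughter is ²⁴²Pu.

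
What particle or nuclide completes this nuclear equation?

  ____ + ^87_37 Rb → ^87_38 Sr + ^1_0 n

Conserve mass number: A + 87 = 87 + 1, so A = 1.
Conserve atomic number: Z + 37 = 38 + 0, so Z = 1.
A = 1 and Z = 1 is ^1_1 H — a proton.

proton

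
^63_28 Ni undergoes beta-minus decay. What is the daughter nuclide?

Cu-63

Beta-minus decay: mass number changes by +0, atomic number by +1.
A: 63 = 63; Z: 28 + 1 = 29.
Z = 29 is copper, so the daughter is ^63_29 Cu.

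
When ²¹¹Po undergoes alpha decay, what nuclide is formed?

Alpha decay: mass number changes by -4, atomic number by -2.
A: 211 − 4 = 207; Z: 84 − 2 = 82.
Z = 82 is lead, so the daughter is ²⁰⁷Pb.

Pb-207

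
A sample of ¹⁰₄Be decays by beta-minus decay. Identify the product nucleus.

B-10

Beta-minus decay: mass number changes by +0, atomic number by +1.
A: 10 = 10; Z: 4 + 1 = 5.
Z = 5 is boron, so the daughter is ¹⁰₅B.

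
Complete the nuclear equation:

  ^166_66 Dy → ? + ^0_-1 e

Ho-166

Conserve mass number: 166 = A + 0, so A = 166.
Conserve atomic number: 66 = Z − 1, so Z = 67.
Z = 67 is holmium, so the species is ^166_67 Ho.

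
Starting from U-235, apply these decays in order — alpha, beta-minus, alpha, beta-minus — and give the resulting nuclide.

Start: (A, Z) = (235, 92).
After α: (231, 90).
After β⁻: (231, 91).
After α: (227, 89).
After β⁻: (227, 90).
Z = 90 is thorium.

Th-227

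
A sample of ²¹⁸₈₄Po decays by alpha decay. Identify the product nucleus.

Pb-214

Alpha decay: mass number changes by -4, atomic number by -2.
A: 218 − 4 = 214; Z: 84 − 2 = 82.
Z = 82 is lead, so the daughter is ²¹⁴₈₂Pb.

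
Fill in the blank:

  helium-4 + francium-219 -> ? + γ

Ac-223

Conserve mass number: 4 + 219 = A + 0, so A = 223.
Conserve atomic number: 2 + 87 = Z + 0, so Z = 89.
Z = 89 is actinium, so the species is actinium-223.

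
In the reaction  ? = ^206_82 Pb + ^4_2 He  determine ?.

Po-210

Conserve mass number: A = 206 + 4, so A = 210.
Conserve atomic number: Z = 82 + 2, so Z = 84.
Z = 84 is polonium, so the species is ^210_84 Po.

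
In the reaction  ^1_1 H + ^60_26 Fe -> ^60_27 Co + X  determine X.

neutron

Conserve mass number: 1 + 60 = 60 + A, so A = 1.
Conserve atomic number: 1 + 26 = 27 + Z, so Z = 0.
A = 1 and Z = 0 is ^1_0 n — a neutron.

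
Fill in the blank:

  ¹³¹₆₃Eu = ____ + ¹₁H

Conserve mass number: 131 = A + 1, so A = 130.
Conserve atomic number: 63 = Z + 1, so Z = 62.
Z = 62 is samarium, so the species is ¹³⁰₆₂Sm.

Sm-130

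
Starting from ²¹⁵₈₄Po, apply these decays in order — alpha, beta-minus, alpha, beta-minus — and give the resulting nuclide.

Pb-207

Start: (A, Z) = (215, 84).
After α: (211, 82).
After β⁻: (211, 83).
After α: (207, 81).
After β⁻: (207, 82).
Z = 82 is lead.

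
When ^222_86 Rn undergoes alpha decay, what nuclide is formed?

Po-218

Alpha decay: mass number changes by -4, atomic number by -2.
A: 222 − 4 = 218; Z: 86 − 2 = 84.
Z = 84 is polonium, so the daughter is ^218_84 Po.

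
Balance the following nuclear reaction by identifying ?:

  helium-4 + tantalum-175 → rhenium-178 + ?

neutron

Conserve mass number: 4 + 175 = 178 + A, so A = 1.
Conserve atomic number: 2 + 73 = 75 + Z, so Z = 0.
A = 1 and Z = 0 is neutron — a neutron.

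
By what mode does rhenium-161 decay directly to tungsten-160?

proton emission

ΔA = 160 − 161 = -1; ΔZ = 74 − 75 = -1.
A drops by 1 and Z drops by 1 — a proton was emitted.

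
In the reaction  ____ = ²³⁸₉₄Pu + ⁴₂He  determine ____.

Cm-242

Conserve mass number: A = 238 + 4, so A = 242.
Conserve atomic number: Z = 94 + 2, so Z = 96.
Z = 96 is curium, so the species is ²⁴²₉₆Cm.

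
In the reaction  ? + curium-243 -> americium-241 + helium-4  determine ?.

Conserve mass number: A + 243 = 241 + 4, so A = 2.
Conserve atomic number: Z + 96 = 95 + 2, so Z = 1.
A = 2 and Z = 1 is hydrogen-2 — a deuteron.

deuteron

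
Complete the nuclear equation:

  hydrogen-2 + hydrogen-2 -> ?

Conserve mass number: 2 + 2 = A, so A = 4.
Conserve atomic number: 1 + 1 = Z, so Z = 2.
A = 4 and Z = 2 is helium-4 — an alpha particle.

He-4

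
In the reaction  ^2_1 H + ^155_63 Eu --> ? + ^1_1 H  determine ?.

Eu-156

Conserve mass number: 2 + 155 = A + 1, so A = 156.
Conserve atomic number: 1 + 63 = Z + 1, so Z = 63.
Z = 63 is europium, so the species is ^156_63 Eu.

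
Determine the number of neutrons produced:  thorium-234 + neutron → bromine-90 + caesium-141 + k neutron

4

Conserve mass number: 235 = 90 + 141 + k, so k = 235 − 231 = 4.
Check atomic number: 90 = 35 + 55 + 0 = 90. ✓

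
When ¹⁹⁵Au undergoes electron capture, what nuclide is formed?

Pt-195

Electron capture: mass number changes by +0, atomic number by -1.
A: 195 = 195; Z: 79 − 1 = 78.
Z = 78 is platinum, so the daughter is ¹⁹⁵Pt.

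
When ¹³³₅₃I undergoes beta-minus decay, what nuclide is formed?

Xe-133

Beta-minus decay: mass number changes by +0, atomic number by +1.
A: 133 = 133; Z: 53 + 1 = 54.
Z = 54 is xenon, so the daughter is ¹³³₅₄Xe.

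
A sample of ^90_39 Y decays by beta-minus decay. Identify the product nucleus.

Zr-90

Beta-minus decay: mass number changes by +0, atomic number by +1.
A: 90 = 90; Z: 39 + 1 = 40.
Z = 40 is zirconium, so the daughter is ^90_40 Zr.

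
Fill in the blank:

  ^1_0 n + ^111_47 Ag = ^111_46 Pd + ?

Conserve mass number: 1 + 111 = 111 + A, so A = 1.
Conserve atomic number: 0 + 47 = 46 + Z, so Z = 1.
A = 1 and Z = 1 is ^1_1 H — a proton.

proton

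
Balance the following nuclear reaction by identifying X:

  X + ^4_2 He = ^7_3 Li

Conserve mass number: A + 4 = 7, so A = 3.
Conserve atomic number: Z + 2 = 3, so Z = 1.
A = 3 and Z = 1 is ^3_1 H — a triton.

triton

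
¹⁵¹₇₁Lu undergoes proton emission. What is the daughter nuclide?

Yb-150

Proton emission: mass number changes by -1, atomic number by -1.
A: 151 − 1 = 150; Z: 71 − 1 = 70.
Z = 70 is ytterbium, so the daughter is ¹⁵⁰₇₀Yb.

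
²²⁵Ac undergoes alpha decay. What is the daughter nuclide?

Alpha decay: mass number changes by -4, atomic number by -2.
A: 225 − 4 = 221; Z: 89 − 2 = 87.
Z = 87 is francium, so the daughter is ²²¹Fr.

Fr-221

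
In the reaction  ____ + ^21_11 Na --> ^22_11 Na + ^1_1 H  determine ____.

Conserve mass number: A + 21 = 22 + 1, so A = 2.
Conserve atomic number: Z + 11 = 11 + 1, so Z = 1.
A = 2 and Z = 1 is ^2_1 H — a deuteron.

deuteron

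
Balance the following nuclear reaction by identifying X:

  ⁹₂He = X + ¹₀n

Conserve mass number: 9 = A + 1, so A = 8.
Conserve atomic number: 2 = Z + 0, so Z = 2.
Z = 2 is helium, so the species is ⁸₂He.

He-8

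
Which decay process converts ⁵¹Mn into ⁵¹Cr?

beta-plus decay or electron capture

ΔA = 51 − 51 = 0; ΔZ = 24 − 25 = -1.
A is unchanged and Z drops by 1 — a proton has become a neutron (β⁺ emission or electron capture).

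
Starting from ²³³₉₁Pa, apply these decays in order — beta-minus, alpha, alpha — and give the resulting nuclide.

Ra-225

Start: (A, Z) = (233, 91).
After β⁻: (233, 92).
After α: (229, 90).
After α: (225, 88).
Z = 88 is radium.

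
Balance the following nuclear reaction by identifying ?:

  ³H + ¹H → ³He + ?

neutron

Conserve mass number: 3 + 1 = 3 + A, so A = 1.
Conserve atomic number: 1 + 1 = 2 + Z, so Z = 0.
A = 1 and Z = 0 is ¹n — a neutron.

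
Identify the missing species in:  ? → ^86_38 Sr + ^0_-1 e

Conserve mass number: A = 86 + 0, so A = 86.
Conserve atomic number: Z = 38 − 1, so Z = 37.
Z = 37 is rubidium, so the species is ^86_37 Rb.

Rb-86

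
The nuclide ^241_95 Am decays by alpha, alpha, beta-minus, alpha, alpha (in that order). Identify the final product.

Start: (A, Z) = (241, 95).
After α: (237, 93).
After α: (233, 91).
After β⁻: (233, 92).
After α: (229, 90).
After α: (225, 88).
Z = 88 is radium.

Ra-225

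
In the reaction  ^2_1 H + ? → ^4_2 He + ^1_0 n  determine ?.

triton

Conserve mass number: 2 + A = 4 + 1, so A = 3.
Conserve atomic number: 1 + Z = 2 + 0, so Z = 1.
A = 3 and Z = 1 is ^3_1 H — a triton.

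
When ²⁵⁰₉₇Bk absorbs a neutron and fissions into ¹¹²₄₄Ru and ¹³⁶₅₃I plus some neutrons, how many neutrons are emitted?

3

Conserve mass number: 251 = 112 + 136 + k, so k = 251 − 248 = 3.
Check atomic number: 97 = 44 + 53 + 0 = 97. ✓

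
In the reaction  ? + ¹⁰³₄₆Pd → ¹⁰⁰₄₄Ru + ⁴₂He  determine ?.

Conserve mass number: A + 103 = 100 + 4, so A = 1.
Conserve atomic number: Z + 46 = 44 + 2, so Z = 0.
A = 1 and Z = 0 is ¹₀n — a neutron.

neutron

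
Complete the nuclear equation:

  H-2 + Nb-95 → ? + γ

Conserve mass number: 2 + 95 = A + 0, so A = 97.
Conserve atomic number: 1 + 41 = Z + 0, so Z = 42.
Z = 42 is molybdenum, so the species is Mo-97.

Mo-97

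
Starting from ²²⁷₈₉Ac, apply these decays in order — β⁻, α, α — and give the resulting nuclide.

Start: (A, Z) = (227, 89).
After β⁻: (227, 90).
After α: (223, 88).
After α: (219, 86).
Z = 86 is radon.

Rn-219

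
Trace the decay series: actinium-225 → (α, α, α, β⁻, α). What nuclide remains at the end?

Pb-209

Start: (A, Z) = (225, 89).
After α: (221, 87).
After α: (217, 85).
After α: (213, 83).
After β⁻: (213, 84).
After α: (209, 82).
Z = 82 is lead.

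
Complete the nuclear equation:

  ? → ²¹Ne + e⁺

Conserve mass number: A = 21 + 0, so A = 21.
Conserve atomic number: Z = 10 + 1, so Z = 11.
Z = 11 is sodium, so the species is ²¹Na.

Na-21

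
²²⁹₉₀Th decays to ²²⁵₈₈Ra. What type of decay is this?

alpha decay

ΔA = 225 − 229 = -4; ΔZ = 88 − 90 = -2.
A drops by 4 and Z drops by 2 — the signature of alpha emission.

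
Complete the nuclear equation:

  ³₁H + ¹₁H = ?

He-4

Conserve mass number: 3 + 1 = A, so A = 4.
Conserve atomic number: 1 + 1 = Z, so Z = 2.
A = 4 and Z = 2 is ⁴₂He — an alpha particle.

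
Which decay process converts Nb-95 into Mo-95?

beta-minus decay

ΔA = 95 − 95 = 0; ΔZ = 42 − 41 = +1.
A is unchanged and Z rises by 1 — a neutron has become a proton (β⁻ decay).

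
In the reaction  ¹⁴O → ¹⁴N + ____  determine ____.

Conserve mass number: 14 = 14 + A, so A = 0.
Conserve atomic number: 8 = 7 + Z, so Z = 1.
A = 0 and Z = 1 is e⁺ — a positron.

positron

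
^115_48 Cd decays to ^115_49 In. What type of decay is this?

beta-minus decay

ΔA = 115 − 115 = 0; ΔZ = 49 − 48 = +1.
A is unchanged and Z rises by 1 — a neutron has become a proton (β⁻ decay).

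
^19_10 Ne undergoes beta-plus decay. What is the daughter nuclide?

Beta-plus decay: mass number changes by +0, atomic number by -1.
A: 19 = 19; Z: 10 − 1 = 9.
Z = 9 is fluorine, so the daughter is ^19_9 F.

F-19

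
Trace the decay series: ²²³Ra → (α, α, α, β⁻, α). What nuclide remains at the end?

Tl-207

Start: (A, Z) = (223, 88).
After α: (219, 86).
After α: (215, 84).
After α: (211, 82).
After β⁻: (211, 83).
After α: (207, 81).
Z = 81 is thallium.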